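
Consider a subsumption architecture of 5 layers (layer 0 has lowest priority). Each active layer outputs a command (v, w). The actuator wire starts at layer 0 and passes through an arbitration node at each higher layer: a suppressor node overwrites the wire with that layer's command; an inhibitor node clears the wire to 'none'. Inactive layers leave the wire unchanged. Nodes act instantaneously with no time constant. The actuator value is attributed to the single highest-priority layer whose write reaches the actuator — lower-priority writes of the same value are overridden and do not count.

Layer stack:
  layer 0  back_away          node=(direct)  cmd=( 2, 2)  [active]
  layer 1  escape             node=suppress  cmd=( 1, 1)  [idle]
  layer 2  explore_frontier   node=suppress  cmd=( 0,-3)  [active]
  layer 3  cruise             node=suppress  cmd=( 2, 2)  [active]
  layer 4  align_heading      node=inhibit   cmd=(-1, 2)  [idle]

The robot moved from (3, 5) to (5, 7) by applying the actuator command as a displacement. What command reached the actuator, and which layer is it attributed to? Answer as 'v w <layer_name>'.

2 2 cruise

displacement = (5, 7) − (3, 5) = (2, 2)
L0 back_away: active, feeds wire = (2, 2)
L1 escape: idle → wire stays (2, 2)
L2 explore_frontier: active, suppressor → wire = (0, -3)
L3 cruise: active, suppressor → wire = (2, 2)
L4 align_heading: idle → wire stays (2, 2)
actuator = (2, 2) — from layer 3 (cruise)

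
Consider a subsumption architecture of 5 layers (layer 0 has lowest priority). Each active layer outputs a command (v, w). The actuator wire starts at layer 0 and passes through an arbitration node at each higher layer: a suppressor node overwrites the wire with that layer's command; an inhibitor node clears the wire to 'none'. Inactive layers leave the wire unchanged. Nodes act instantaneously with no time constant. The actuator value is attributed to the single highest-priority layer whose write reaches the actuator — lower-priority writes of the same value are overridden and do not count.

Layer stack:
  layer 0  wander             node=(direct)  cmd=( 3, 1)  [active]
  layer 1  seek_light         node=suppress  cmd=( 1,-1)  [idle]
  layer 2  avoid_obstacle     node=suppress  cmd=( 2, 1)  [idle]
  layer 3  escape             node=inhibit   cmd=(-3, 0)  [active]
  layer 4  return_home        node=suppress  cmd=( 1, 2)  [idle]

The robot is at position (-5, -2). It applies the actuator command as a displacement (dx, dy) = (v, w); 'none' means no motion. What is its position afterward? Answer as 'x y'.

-5 -2

layer 0 (wander) active — direct: (3, 1)
layer 1 (seek_light) idle — unchanged: (3, 1)
layer 2 (avoid_obstacle) idle — unchanged: (3, 1)
layer 3 (escape) active — inhibits: none
layer 4 (return_home) idle — unchanged: none
→ actuator none
position: (-5, -2) + none = (-5, -2)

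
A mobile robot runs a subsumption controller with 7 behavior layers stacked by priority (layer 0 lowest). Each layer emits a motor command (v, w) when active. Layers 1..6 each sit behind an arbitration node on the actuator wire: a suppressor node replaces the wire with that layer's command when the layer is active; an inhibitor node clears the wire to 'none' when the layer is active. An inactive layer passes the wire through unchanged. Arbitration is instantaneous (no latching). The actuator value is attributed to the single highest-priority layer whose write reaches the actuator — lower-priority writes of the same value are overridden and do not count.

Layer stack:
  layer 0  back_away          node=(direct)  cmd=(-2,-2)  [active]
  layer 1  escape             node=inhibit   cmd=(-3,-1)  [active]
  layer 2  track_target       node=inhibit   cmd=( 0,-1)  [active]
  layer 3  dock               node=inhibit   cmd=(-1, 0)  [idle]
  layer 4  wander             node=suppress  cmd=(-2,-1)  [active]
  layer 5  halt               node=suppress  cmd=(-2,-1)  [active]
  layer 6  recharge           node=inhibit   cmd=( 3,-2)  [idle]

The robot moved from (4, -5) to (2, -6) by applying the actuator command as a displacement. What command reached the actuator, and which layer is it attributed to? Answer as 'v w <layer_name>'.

-2 -1 halt

displacement = (2, -6) − (4, -5) = (-2, -1)
L0 back_away: active, feeds wire = (-2, -2)
L1 escape: active, inhibitor → wire = none
L2 track_target: active, inhibitor → wire = none
L3 dock: idle → wire stays none
L4 wander: active, suppressor → wire = (-2, -1)
L5 halt: active, suppressor → wire = (-2, -1)
L6 recharge: idle → wire stays (-2, -1)
actuator = (-2, -1) — from layer 5 (halt)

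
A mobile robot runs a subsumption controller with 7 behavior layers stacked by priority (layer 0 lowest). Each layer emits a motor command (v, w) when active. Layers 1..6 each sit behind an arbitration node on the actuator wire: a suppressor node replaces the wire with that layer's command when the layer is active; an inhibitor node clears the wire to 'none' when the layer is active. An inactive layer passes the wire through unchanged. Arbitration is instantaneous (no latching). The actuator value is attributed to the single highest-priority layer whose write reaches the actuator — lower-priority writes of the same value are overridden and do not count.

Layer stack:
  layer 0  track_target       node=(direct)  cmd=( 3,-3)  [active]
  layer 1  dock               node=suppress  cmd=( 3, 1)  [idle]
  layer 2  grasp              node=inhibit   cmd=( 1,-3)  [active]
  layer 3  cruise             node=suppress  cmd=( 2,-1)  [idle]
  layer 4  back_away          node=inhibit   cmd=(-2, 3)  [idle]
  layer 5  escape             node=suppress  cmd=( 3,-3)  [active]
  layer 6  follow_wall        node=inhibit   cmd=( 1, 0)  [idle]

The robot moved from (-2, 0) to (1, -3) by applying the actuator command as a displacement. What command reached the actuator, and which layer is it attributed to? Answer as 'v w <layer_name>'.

displacement = (1, -3) − (-2, 0) = (3, -3)
L0 track_target: active, feeds wire = (3, -3)
L1 dock: idle → wire stays (3, -3)
L2 grasp: active, inhibitor → wire = none
L3 cruise: idle → wire stays none
L4 back_away: idle → wire stays none
L5 escape: active, suppressor → wire = (3, -3)
L6 follow_wall: idle → wire stays (3, -3)
actuator = (3, -3) — from layer 5 (escape)

3 -3 escape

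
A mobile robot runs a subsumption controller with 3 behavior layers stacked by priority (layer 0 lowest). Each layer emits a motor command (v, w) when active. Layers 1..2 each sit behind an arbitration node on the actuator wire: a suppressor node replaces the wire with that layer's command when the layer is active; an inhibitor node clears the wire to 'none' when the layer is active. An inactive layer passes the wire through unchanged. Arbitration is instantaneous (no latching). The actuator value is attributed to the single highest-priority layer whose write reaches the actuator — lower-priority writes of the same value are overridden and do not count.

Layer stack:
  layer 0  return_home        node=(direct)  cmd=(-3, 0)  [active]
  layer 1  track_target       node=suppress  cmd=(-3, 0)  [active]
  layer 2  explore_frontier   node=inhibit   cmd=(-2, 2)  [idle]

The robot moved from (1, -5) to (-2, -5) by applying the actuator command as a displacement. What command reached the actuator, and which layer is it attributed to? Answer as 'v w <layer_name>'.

displacement = (-2, -5) − (1, -5) = (-3, 0)
L0 return_home: active, feeds wire = (-3, 0)
L1 track_target: active, suppressor → wire = (-3, 0)
L2 explore_frontier: idle → wire stays (-3, 0)
actuator = (-3, 0) — from layer 1 (track_target)

-3 0 track_target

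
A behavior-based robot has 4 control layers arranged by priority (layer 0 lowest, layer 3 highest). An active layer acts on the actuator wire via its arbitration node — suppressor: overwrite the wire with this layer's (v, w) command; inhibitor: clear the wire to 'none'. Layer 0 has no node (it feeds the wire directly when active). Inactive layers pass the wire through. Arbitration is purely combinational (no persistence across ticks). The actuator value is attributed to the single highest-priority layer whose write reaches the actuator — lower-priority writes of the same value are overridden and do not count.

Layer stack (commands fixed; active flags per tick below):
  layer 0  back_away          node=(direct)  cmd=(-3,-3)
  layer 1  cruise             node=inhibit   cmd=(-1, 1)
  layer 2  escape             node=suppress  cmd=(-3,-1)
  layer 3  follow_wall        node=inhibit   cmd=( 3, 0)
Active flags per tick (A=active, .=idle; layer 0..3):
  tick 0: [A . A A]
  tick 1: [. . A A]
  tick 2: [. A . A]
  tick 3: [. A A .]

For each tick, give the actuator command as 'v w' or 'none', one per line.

none
none
none
-3 -1

tick 0:
  L0 back_away: active, feeds wire = (-3, -3)
  L1 cruise: idle → wire stays (-3, -3)
  L2 escape: active, suppressor → wire = (-3, -1)
  L3 follow_wall: active, inhibitor → wire = none
  actuator = none
tick 1:
  L0 back_away: idle → wire = none
  L1 cruise: idle → wire stays none
  L2 escape: active, suppressor → wire = (-3, -1)
  L3 follow_wall: active, inhibitor → wire = none
  actuator = none
tick 2:
  L0 back_away: idle → wire = none
  L1 cruise: active, inhibitor → wire = none
  L2 escape: idle → wire stays none
  L3 follow_wall: active, inhibitor → wire = none
  actuator = none
tick 3:
  L0 back_away: idle → wire = none
  L1 cruise: active, inhibitor → wire = none
  L2 escape: active, suppressor → wire = (-3, -1)
  L3 follow_wall: idle → wire stays (-3, -1)
  actuator = (-3, -1)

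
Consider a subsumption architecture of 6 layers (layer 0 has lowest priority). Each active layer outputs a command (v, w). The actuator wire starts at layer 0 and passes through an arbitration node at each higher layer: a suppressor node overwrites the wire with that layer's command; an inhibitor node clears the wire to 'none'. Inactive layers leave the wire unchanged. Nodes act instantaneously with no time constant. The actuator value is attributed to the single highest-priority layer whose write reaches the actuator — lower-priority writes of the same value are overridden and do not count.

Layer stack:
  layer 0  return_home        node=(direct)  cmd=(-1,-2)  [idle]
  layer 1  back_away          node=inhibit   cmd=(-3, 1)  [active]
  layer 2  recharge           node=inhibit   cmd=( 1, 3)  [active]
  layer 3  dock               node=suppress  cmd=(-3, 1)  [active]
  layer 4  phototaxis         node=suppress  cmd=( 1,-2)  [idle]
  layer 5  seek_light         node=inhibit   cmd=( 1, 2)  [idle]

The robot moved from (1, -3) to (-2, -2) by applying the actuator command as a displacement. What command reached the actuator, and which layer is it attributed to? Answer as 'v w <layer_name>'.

displacement = (-2, -2) − (1, -3) = (-3, 1)
layer 0 (return_home) idle — none
layer 1 (back_away) active — inhibits: none
layer 2 (recharge) active — inhibits: none
layer 3 (dock) active — suppresses: (-3, 1)
layer 4 (phototaxis) idle — unchanged: (-3, 1)
layer 5 (seek_light) idle — unchanged: (-3, 1)
→ actuator (-3, 1) — from layer 3 (dock)

-3 1 dock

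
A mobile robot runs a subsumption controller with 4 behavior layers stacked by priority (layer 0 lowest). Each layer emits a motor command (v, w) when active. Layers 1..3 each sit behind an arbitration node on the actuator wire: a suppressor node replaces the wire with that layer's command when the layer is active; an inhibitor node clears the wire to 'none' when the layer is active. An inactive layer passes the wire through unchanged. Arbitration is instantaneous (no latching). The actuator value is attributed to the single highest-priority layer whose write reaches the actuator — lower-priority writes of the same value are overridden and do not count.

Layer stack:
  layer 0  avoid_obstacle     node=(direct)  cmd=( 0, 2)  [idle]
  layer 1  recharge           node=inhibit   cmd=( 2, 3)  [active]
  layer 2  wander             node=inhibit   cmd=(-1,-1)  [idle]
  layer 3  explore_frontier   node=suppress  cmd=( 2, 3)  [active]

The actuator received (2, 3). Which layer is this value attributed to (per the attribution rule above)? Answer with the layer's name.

explore_frontier

layer 0 (avoid_obstacle) idle — none
layer 1 (recharge) active — inhibits: none
layer 2 (wander) idle — unchanged: none
layer 3 (explore_frontier) active — suppresses: (2, 3)
→ actuator (2, 3)
last writer: layer 3 = explore_frontier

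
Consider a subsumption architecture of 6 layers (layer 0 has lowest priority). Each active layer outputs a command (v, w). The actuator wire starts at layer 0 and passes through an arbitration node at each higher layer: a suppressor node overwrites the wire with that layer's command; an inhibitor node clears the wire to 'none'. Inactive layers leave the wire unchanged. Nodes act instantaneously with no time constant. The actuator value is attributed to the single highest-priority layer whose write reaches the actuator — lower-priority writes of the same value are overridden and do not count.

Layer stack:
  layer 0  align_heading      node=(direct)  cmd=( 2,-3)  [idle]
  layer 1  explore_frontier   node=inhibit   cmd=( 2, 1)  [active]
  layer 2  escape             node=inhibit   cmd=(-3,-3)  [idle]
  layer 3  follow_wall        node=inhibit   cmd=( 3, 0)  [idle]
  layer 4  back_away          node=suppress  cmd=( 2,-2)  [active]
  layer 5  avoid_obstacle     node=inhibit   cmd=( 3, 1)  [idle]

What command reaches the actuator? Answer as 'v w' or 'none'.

[0] align_heading off; wire := none
[1] explore_frontier on (inhibit); wire := none
[2] escape off; pass none
[3] follow_wall off; pass none
[4] back_away on (suppress); wire := (2, -2)
[5] avoid_obstacle off; pass (2, -2)
output (2, -2)

2 -2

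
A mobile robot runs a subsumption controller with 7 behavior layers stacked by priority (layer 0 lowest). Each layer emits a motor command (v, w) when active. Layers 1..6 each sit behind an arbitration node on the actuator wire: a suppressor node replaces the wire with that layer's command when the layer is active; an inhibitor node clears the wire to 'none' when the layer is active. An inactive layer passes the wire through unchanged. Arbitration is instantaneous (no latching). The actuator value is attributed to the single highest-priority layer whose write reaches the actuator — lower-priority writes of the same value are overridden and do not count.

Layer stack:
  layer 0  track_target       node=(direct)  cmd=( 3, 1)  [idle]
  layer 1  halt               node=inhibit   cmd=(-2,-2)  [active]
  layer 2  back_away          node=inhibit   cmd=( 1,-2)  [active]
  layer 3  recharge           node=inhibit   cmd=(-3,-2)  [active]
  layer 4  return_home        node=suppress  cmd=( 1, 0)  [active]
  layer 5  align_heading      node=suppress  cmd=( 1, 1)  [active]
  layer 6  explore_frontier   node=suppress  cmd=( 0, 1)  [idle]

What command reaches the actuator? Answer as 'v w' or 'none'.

L0 track_target: idle → wire = none
L1 halt: active, inhibitor → wire = none
L2 back_away: active, inhibitor → wire = none
L3 recharge: active, inhibitor → wire = none
L4 return_home: active, suppressor → wire = (1, 0)
L5 align_heading: active, suppressor → wire = (1, 1)
L6 explore_frontier: idle → wire stays (1, 1)
actuator = (1, 1)

1 1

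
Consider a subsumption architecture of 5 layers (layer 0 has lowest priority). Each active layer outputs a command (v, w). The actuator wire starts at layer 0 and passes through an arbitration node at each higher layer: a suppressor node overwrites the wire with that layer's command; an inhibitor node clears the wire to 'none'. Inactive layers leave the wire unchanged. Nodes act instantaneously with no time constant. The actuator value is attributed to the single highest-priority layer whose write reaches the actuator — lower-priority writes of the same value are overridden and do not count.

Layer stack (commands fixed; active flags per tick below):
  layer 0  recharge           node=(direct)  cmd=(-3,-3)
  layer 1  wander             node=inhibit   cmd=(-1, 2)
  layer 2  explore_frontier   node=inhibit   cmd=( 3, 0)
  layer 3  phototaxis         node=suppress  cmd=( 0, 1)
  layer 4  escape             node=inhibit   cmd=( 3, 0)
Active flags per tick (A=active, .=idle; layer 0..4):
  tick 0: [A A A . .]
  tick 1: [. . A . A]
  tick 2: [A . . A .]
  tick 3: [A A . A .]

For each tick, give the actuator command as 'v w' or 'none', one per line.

none
none
0 1
0 1

tick 0:
  [0] recharge on; wire := (-3, -3)
  [1] wander on (inhibit); wire := none
  [2] explore_frontier on (inhibit); wire := none
  [3] phototaxis off; pass none
  [4] escape off; pass none
  output none
tick 1:
  [0] recharge off; wire := none
  [1] wander off; pass none
  [2] explore_frontier on (inhibit); wire := none
  [3] phototaxis off; pass none
  [4] escape on (inhibit); wire := none
  output none
tick 2:
  [0] recharge on; wire := (-3, -3)
  [1] wander off; pass (-3, -3)
  [2] explore_frontier off; pass (-3, -3)
  [3] phototaxis on (suppress); wire := (0, 1)
  [4] escape off; pass (0, 1)
  output (0, 1)
tick 3:
  [0] recharge on; wire := (-3, -3)
  [1] wander on (inhibit); wire := none
  [2] explore_frontier off; pass none
  [3] phototaxis on (suppress); wire := (0, 1)
  [4] escape off; pass (0, 1)
  output (0, 1)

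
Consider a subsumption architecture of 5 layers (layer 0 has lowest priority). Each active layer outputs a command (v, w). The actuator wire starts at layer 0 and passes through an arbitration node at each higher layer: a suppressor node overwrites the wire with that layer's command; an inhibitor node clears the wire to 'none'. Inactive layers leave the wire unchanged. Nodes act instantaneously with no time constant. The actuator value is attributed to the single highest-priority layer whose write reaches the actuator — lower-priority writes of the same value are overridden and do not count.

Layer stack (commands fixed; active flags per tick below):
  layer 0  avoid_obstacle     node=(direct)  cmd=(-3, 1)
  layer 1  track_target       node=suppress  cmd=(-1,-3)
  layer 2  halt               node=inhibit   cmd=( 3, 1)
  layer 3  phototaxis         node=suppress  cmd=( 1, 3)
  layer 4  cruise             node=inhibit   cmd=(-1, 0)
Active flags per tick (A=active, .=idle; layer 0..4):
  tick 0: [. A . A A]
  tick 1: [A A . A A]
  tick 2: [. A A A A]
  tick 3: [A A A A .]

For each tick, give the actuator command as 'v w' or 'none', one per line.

tick 0:
  L0 avoid_obstacle: idle → wire = none
  L1 track_target: active, suppressor → wire = (-1, -3)
  L2 halt: idle → wire stays (-1, -3)
  L3 phototaxis: active, suppressor → wire = (1, 3)
  L4 cruise: active, inhibitor → wire = none
  actuator = none
tick 1:
  L0 avoid_obstacle: active, feeds wire = (-3, 1)
  L1 track_target: active, suppressor → wire = (-1, -3)
  L2 halt: idle → wire stays (-1, -3)
  L3 phototaxis: active, suppressor → wire = (1, 3)
  L4 cruise: active, inhibitor → wire = none
  actuator = none
tick 2:
  L0 avoid_obstacle: idle → wire = none
  L1 track_target: active, suppressor → wire = (-1, -3)
  L2 halt: active, inhibitor → wire = none
  L3 phototaxis: active, suppressor → wire = (1, 3)
  L4 cruise: active, inhibitor → wire = none
  actuator = none
tick 3:
  L0 avoid_obstacle: active, feeds wire = (-3, 1)
  L1 track_target: active, suppressor → wire = (-1, -3)
  L2 halt: active, inhibitor → wire = none
  L3 phototaxis: active, suppressor → wire = (1, 3)
  L4 cruise: idle → wire stays (1, 3)
  actuator = (1, 3)

none
none
none
1 3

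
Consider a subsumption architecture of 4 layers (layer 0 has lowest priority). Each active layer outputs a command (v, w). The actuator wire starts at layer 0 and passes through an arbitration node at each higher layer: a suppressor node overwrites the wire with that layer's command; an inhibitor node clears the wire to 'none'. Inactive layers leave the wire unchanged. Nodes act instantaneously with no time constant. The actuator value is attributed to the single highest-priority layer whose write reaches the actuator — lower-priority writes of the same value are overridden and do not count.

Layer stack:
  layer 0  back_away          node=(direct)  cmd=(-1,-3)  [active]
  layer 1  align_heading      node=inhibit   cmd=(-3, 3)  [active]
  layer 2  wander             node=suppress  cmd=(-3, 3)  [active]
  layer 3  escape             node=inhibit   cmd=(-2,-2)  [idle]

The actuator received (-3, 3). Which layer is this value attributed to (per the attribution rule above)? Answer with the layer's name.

wander

[0] back_away on; wire := (-1, -3)
[1] align_heading on (inhibit); wire := none
[2] wander on (suppress); wire := (-3, 3)
[3] escape off; pass (-3, 3)
output (-3, 3)
last writer: layer 2 = wander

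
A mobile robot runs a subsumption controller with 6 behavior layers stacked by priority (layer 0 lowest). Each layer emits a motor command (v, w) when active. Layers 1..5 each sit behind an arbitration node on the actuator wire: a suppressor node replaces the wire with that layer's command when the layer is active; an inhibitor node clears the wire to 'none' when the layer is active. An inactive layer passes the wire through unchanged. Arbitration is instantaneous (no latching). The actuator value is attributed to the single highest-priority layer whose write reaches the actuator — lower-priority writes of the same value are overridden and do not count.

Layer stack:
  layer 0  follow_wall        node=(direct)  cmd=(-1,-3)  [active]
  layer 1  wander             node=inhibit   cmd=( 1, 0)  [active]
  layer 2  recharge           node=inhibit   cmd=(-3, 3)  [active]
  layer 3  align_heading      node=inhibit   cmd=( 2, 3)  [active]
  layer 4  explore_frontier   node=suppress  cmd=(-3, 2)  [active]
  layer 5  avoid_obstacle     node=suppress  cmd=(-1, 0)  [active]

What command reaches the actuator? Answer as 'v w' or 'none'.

[0] follow_wall on; wire := (-1, -3)
[1] wander on (inhibit); wire := none
[2] recharge on (inhibit); wire := none
[3] align_heading on (inhibit); wire := none
[4] explore_frontier on (suppress); wire := (-3, 2)
[5] avoid_obstacle on (suppress); wire := (-1, 0)
output (-1, 0)

-1 0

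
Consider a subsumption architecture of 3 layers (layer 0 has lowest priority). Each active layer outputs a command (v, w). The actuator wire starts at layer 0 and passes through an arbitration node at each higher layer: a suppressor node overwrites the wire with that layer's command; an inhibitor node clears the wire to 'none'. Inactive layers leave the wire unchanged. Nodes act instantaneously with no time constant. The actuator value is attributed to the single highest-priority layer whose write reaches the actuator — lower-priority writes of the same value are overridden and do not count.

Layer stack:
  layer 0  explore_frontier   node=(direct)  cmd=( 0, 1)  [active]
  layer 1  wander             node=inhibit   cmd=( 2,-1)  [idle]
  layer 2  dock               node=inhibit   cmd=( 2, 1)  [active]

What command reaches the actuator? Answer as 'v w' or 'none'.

L0 explore_frontier: active, feeds wire = (0, 1)
L1 wander: idle → wire stays (0, 1)
L2 dock: active, inhibitor → wire = none
actuator = none

none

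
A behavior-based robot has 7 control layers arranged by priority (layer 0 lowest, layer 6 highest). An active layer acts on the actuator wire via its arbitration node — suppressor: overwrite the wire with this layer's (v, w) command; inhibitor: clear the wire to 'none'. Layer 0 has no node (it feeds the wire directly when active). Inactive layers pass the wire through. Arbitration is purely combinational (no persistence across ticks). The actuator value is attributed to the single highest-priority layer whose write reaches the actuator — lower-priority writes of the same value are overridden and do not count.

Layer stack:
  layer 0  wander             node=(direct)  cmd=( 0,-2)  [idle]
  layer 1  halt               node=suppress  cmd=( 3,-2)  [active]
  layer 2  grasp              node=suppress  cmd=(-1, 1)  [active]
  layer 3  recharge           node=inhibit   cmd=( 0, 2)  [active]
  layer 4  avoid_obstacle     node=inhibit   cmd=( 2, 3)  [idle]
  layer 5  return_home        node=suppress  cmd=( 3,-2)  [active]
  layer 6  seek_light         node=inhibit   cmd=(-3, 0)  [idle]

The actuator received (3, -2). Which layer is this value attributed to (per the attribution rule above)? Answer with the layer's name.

return_home

L0 wander: idle → wire = none
L1 halt: active, suppressor → wire = (3, -2)
L2 grasp: active, suppressor → wire = (-1, 1)
L3 recharge: active, inhibitor → wire = none
L4 avoid_obstacle: idle → wire stays none
L5 return_home: active, suppressor → wire = (3, -2)
L6 seek_light: idle → wire stays (3, -2)
actuator = (3, -2)
last writer: layer 5 = return_home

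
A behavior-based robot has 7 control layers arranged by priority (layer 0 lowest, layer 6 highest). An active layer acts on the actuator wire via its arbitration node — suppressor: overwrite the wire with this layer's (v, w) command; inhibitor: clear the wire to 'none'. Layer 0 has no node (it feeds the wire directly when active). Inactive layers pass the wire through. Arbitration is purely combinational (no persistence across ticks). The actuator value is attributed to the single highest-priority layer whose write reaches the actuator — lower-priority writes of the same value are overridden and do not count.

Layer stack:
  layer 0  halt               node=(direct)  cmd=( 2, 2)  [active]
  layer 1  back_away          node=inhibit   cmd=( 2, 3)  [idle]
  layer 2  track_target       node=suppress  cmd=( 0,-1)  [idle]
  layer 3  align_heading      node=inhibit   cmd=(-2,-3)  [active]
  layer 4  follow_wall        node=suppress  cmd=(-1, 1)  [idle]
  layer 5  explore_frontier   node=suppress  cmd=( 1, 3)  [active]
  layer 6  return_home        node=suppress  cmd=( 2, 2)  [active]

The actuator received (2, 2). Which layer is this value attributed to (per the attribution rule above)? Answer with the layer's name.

layer 0 (halt) active — direct: (2, 2)
layer 1 (back_away) idle — unchanged: (2, 2)
layer 2 (track_target) idle — unchanged: (2, 2)
layer 3 (align_heading) active — inhibits: none
layer 4 (follow_wall) idle — unchanged: none
layer 5 (explore_frontier) active — suppresses: (1, 3)
layer 6 (return_home) active — suppresses: (2, 2)
→ actuator (2, 2)
last writer: layer 6 = return_home

return_home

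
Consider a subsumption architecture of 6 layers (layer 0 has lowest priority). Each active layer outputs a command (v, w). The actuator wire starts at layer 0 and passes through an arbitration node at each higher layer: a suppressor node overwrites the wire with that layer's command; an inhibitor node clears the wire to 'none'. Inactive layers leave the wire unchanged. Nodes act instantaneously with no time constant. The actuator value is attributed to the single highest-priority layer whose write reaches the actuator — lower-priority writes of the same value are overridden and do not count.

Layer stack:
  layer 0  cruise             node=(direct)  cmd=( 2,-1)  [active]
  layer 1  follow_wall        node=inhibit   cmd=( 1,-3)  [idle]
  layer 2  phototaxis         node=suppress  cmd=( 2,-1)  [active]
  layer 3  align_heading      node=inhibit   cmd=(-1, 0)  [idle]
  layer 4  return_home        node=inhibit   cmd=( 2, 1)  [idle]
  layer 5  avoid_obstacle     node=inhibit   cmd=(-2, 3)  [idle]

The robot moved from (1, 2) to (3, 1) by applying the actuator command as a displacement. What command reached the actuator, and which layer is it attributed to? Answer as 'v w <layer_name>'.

2 -1 phototaxis

displacement = (3, 1) − (1, 2) = (2, -1)
L0 cruise: active, feeds wire = (2, -1)
L1 follow_wall: idle → wire stays (2, -1)
L2 phototaxis: active, suppressor → wire = (2, -1)
L3 align_heading: idle → wire stays (2, -1)
L4 return_home: idle → wire stays (2, -1)
L5 avoid_obstacle: idle → wire stays (2, -1)
actuator = (2, -1) — from layer 2 (phototaxis)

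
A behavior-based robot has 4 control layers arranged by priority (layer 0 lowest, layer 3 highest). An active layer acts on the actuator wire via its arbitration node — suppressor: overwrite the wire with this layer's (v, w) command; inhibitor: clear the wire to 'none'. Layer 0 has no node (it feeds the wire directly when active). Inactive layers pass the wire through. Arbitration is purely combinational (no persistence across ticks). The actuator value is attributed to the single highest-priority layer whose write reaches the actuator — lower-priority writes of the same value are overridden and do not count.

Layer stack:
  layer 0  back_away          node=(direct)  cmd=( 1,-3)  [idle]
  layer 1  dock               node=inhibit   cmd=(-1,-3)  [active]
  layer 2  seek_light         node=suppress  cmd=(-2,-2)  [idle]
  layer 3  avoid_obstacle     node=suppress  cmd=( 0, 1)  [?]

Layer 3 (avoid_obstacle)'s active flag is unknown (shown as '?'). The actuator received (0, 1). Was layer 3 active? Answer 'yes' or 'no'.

If layer 3 is active=yes:
  actuator would be (0, 1)
If layer 3 is active=no:
  actuator would be none
Observed (0, 1), so layer 3 was active.

yes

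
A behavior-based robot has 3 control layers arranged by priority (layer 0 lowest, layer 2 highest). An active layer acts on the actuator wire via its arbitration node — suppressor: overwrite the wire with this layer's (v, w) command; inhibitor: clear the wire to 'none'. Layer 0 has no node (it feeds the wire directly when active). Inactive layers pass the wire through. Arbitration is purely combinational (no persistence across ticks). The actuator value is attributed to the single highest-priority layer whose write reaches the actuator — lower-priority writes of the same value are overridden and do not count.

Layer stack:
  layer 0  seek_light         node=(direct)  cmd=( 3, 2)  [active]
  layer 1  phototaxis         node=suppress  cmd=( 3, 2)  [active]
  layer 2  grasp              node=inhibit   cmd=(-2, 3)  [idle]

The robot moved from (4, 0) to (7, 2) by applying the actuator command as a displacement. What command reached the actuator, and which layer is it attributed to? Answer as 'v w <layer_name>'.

3 2 phototaxis

displacement = (7, 2) − (4, 0) = (3, 2)
L0 seek_light: active, feeds wire = (3, 2)
L1 phototaxis: active, suppressor → wire = (3, 2)
L2 grasp: idle → wire stays (3, 2)
actuator = (3, 2) — from layer 1 (phototaxis)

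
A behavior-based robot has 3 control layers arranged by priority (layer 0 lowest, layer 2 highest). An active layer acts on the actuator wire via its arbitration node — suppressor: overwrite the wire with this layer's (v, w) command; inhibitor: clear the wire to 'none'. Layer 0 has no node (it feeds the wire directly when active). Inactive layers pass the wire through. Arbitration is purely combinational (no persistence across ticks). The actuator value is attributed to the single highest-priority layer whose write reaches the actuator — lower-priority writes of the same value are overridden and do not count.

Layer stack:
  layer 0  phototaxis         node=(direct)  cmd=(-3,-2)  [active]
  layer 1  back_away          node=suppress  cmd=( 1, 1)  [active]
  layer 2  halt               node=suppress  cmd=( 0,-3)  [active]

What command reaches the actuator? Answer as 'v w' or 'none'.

0 -3

layer 0 (phototaxis) active — direct: (-3, -2)
layer 1 (back_away) active — suppresses: (1, 1)
layer 2 (halt) active — suppresses: (0, -3)
→ actuator (0, -3)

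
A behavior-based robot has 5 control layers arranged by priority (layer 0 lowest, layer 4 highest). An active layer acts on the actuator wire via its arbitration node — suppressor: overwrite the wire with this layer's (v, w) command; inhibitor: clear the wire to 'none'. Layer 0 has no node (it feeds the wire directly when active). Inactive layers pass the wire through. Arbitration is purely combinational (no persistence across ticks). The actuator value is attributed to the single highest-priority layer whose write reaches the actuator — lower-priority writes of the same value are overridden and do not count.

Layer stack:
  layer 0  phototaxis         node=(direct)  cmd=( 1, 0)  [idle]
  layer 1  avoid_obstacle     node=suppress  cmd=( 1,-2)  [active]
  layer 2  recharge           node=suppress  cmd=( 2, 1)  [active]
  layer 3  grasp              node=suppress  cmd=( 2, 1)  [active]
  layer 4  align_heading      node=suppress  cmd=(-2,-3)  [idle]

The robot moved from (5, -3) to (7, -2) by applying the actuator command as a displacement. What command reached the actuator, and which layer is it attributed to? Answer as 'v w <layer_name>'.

2 1 grasp

displacement = (7, -2) − (5, -3) = (2, 1)
layer 0 (phototaxis) idle — none
layer 1 (avoid_obstacle) active — suppresses: (1, -2)
layer 2 (recharge) active — suppresses: (2, 1)
layer 3 (grasp) active — suppresses: (2, 1)
layer 4 (align_heading) idle — unchanged: (2, 1)
→ actuator (2, 1) — from layer 3 (grasp)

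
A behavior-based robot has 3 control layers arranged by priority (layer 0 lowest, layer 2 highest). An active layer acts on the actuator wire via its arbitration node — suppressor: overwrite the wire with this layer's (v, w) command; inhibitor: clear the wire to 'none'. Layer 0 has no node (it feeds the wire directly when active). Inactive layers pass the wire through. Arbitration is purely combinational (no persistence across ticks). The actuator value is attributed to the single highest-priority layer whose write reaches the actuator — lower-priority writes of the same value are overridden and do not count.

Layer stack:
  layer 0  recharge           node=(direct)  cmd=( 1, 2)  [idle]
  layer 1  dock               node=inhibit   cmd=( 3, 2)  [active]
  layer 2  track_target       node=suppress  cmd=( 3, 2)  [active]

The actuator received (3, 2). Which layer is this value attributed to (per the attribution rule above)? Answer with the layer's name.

layer 0 (recharge) idle — none
layer 1 (dock) active — inhibits: none
layer 2 (track_target) active — suppresses: (3, 2)
→ actuator (3, 2)
last writer: layer 2 = track_target

track_target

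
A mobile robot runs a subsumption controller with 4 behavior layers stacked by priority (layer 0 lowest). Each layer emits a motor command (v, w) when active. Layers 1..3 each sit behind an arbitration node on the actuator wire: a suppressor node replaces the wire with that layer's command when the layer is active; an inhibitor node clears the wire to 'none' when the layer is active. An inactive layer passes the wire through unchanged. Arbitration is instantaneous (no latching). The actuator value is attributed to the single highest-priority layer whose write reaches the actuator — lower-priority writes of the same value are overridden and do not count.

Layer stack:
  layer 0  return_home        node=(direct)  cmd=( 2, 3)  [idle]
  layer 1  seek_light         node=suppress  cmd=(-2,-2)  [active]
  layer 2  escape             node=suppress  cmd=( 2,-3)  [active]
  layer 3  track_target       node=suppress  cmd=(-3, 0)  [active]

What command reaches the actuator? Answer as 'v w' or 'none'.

layer 0 (return_home) idle — none
layer 1 (seek_light) active — suppresses: (-2, -2)
layer 2 (escape) active — suppresses: (2, -3)
layer 3 (track_target) active — suppresses: (-3, 0)
→ actuator (-3, 0)

-3 0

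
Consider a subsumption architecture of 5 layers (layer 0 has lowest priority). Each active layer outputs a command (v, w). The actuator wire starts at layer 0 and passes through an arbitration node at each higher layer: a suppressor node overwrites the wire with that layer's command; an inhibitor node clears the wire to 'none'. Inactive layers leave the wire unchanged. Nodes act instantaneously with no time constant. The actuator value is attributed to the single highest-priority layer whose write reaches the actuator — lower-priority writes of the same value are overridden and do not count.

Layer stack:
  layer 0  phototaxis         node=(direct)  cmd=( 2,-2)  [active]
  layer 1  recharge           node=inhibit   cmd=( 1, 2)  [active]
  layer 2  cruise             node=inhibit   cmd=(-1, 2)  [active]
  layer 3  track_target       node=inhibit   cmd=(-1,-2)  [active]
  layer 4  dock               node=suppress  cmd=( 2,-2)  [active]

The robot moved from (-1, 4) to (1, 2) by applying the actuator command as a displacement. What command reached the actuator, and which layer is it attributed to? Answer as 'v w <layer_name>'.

2 -2 dock

displacement = (1, 2) − (-1, 4) = (2, -2)
[0] phototaxis on; wire := (2, -2)
[1] recharge on (inhibit); wire := none
[2] cruise on (inhibit); wire := none
[3] track_target on (inhibit); wire := none
[4] dock on (suppress); wire := (2, -2)
output (2, -2) — from layer 4 (dock)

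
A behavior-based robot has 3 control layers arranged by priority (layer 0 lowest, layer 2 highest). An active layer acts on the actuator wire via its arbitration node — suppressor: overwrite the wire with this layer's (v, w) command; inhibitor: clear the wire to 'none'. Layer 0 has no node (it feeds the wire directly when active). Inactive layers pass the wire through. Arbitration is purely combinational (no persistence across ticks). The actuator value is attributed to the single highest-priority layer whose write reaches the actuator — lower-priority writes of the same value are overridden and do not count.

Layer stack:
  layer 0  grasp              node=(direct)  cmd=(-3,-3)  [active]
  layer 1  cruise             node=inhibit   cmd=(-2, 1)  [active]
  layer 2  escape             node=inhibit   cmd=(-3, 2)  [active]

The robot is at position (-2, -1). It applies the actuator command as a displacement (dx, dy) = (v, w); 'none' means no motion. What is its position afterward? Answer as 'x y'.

-2 -1

[0] grasp on; wire := (-3, -3)
[1] cruise on (inhibit); wire := none
[2] escape on (inhibit); wire := none
output none
position: (-2, -1) + none = (-2, -1)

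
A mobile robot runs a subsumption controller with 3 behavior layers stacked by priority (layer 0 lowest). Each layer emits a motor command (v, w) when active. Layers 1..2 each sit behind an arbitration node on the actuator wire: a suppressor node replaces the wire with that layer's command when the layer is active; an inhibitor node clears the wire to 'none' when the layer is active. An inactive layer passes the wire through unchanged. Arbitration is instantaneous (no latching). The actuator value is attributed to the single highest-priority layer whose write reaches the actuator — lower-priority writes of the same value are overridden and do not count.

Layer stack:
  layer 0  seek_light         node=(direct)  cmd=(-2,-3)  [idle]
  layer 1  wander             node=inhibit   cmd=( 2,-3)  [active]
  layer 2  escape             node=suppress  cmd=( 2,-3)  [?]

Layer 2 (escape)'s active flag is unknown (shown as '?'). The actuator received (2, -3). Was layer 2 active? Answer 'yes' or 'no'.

If layer 2 is active=yes:
  actuator would be (2, -3)
If layer 2 is active=no:
  actuator would be none
Observed (2, -3), so layer 2 was active.

yes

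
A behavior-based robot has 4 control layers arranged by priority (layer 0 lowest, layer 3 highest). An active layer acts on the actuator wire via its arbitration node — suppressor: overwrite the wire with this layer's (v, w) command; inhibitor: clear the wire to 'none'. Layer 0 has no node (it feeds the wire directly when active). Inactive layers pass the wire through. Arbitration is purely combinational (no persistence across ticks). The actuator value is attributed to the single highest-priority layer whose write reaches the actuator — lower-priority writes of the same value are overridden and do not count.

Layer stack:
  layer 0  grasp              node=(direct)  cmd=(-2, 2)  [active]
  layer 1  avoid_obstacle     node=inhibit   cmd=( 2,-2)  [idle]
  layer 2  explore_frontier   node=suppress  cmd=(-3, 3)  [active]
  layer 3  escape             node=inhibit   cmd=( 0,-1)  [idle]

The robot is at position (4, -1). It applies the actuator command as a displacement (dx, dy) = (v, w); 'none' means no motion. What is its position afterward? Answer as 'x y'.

[0] grasp on; wire := (-2, 2)
[1] avoid_obstacle off; pass (-2, 2)
[2] explore_frontier on (suppress); wire := (-3, 3)
[3] escape off; pass (-3, 3)
output (-3, 3)
position: (4, -1) + (-3, 3) = (1, 2)

1 2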